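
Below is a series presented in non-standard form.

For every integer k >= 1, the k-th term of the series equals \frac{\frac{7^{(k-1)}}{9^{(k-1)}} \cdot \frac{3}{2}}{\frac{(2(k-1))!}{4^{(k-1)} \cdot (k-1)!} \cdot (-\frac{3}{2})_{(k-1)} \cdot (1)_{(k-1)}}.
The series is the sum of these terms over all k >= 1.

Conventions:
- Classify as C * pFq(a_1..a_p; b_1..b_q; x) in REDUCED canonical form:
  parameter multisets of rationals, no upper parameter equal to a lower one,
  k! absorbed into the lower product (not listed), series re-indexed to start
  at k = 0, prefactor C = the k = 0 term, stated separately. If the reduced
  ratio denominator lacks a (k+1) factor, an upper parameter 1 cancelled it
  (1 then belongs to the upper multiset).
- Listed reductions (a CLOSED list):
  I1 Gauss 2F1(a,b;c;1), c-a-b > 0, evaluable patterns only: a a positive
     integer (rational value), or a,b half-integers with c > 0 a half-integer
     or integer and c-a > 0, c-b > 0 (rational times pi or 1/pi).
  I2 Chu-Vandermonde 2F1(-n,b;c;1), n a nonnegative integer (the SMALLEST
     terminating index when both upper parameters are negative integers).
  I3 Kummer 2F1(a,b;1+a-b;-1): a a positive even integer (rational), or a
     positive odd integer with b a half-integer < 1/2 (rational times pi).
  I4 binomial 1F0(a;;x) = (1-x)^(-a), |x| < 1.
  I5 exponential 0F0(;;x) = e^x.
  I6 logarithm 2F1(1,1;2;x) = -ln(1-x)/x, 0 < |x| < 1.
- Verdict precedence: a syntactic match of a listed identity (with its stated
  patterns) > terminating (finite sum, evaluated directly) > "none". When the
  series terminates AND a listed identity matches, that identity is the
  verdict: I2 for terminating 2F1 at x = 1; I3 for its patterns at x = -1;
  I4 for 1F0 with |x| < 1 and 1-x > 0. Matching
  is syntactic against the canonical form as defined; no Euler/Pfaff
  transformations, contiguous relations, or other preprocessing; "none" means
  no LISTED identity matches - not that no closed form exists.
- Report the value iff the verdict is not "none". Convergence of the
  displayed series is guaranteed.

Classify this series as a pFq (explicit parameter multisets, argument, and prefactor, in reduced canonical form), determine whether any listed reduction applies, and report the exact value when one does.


x = \frac{7}{9} here; the reduced form reads 0F2, upper {-}, lower {-\frac{3}{2}, \frac{1}{2}}, C = \frac{3}{2}. Verdict: no listed reduction: x = \frac{7}{9} and upper {-} fail every I1-I6 pattern.

Key step: t_0 = \frac{3}{2} here, and the lower (2k)!/(4^k k!) block (prefactor 3/2) is (1/2)_k.
Ratio: r(k) = \frac{7}{9} * 1 / [(k-\frac{3}{2}) (k+\frac{1}{2}) (k+1)] - rational in k, leading ratio \frac{7}{9}; with t_0 = \frac{3}{2}, classification follows.


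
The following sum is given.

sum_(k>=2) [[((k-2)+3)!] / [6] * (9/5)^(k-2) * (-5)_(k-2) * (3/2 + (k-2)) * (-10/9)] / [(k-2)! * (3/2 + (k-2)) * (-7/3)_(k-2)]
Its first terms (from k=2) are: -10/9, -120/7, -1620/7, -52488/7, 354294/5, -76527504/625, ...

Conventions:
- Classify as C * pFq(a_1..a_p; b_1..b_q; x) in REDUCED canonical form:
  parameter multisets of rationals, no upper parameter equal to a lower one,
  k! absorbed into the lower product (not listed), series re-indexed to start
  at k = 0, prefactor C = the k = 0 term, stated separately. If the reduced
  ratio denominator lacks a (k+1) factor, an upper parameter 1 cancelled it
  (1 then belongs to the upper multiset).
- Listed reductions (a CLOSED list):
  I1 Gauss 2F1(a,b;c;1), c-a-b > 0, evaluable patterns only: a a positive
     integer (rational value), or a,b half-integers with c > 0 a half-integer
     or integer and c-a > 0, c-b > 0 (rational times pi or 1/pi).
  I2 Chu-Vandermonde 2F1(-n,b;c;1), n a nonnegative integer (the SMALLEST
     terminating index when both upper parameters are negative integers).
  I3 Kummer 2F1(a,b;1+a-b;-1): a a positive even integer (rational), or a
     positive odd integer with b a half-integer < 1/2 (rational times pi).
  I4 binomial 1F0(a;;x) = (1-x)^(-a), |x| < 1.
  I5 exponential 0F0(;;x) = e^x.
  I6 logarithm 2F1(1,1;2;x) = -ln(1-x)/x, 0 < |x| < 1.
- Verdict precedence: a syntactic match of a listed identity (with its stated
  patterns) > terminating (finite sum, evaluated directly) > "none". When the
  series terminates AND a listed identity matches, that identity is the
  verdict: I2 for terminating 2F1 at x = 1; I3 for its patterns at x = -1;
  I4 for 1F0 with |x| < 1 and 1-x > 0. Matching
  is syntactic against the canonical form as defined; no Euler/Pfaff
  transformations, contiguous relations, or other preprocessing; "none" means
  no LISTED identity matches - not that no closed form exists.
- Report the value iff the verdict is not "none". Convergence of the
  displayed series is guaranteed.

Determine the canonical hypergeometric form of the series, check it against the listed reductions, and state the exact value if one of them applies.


This is -10/9 * 2F1(-5, 4; -7/3; 9/5) in reduced canonical form. Verdict: terminating - upper parameter -5 makes this a finite sum (last index 5), evaluated exactly. Value: -2336243752/39375.

Key observation: from the first term -10/9: the factorial ratio (prefactor -10/9) (k+a-1)!/(a-1)! is a rising factorial (a)_k.
Term ratio: r(k) = (9/5) * (k-5) (k+4) / [(k-7/3) (k+1)] - rational in k, leading ratio (9/5); with t_0 = -10/9, classification follows.


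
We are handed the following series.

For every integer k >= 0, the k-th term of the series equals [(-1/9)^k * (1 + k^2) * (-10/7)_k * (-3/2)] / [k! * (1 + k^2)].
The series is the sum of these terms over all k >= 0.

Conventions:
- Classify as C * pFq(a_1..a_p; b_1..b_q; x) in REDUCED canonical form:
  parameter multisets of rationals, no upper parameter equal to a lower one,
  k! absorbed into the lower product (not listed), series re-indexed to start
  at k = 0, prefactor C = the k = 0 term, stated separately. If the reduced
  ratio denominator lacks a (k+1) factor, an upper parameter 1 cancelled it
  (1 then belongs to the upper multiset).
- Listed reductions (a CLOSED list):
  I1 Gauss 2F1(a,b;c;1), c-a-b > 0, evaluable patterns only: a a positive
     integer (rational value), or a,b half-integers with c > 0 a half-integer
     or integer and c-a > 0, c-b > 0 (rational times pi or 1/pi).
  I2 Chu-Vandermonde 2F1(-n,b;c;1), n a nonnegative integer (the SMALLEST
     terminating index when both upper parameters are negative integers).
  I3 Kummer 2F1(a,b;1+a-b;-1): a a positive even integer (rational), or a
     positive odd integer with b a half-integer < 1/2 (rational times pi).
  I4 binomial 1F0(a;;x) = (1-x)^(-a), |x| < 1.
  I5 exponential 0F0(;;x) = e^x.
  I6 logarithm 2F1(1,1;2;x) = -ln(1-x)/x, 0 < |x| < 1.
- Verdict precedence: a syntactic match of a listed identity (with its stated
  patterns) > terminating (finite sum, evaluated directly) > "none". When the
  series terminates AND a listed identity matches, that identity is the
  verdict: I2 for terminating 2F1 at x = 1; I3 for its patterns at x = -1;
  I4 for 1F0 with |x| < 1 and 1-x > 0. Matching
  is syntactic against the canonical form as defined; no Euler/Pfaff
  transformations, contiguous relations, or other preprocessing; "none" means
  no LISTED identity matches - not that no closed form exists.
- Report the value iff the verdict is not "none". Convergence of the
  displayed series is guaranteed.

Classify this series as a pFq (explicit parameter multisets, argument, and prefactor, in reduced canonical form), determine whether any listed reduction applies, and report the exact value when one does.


The series (x = -1/9) is 1F0: upper {-10/7}, lower {-}, prefactor -3/2. Verdict: binomial (I4) applies (the 1F0 binomial series: exponent 10/7, x = -1/9). Exact value: (-3/2) * (10/9)^(10/7).

Key observation: x = (-1/9) and k^2 + 1 divides numerator and denominator alike; C = -3/2 after cancelling.
Adjacent-term ratio: r(k) = (-1/9) * (k-10/7) / [(k+1)] - rational in k. x = (-1/9); t_0 = -3/2; negate the roots.


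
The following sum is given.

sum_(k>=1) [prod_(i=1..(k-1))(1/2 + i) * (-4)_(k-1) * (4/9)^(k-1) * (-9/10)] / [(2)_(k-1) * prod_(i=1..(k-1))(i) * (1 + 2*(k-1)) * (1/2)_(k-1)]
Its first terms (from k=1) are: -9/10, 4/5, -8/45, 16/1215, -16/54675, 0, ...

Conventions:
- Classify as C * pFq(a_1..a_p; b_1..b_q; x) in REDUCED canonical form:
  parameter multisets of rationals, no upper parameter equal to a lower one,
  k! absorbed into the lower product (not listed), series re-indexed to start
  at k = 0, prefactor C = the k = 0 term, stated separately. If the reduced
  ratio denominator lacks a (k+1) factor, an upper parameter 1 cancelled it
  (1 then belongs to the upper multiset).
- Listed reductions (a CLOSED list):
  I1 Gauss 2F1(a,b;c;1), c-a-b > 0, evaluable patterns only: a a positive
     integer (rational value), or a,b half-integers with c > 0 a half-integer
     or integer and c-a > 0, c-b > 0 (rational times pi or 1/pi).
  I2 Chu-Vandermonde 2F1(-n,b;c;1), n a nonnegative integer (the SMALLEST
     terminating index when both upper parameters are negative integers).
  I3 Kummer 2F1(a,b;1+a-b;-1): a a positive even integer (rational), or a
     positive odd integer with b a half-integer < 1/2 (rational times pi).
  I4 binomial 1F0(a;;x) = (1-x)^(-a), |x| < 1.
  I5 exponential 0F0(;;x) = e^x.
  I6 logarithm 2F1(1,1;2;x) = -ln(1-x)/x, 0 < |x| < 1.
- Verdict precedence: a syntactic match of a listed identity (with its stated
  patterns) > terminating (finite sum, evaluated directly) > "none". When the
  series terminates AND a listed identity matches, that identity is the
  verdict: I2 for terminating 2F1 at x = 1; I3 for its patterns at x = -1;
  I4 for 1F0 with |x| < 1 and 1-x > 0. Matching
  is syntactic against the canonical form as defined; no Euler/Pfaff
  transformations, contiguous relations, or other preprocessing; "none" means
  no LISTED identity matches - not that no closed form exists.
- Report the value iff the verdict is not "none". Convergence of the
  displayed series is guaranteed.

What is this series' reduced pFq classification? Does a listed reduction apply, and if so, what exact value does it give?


First insight: t_0 = -9/10 here, and the lower (2k+1) factor (C = -9/10, x = 4/9) shifts a half-integer Pochhammer.
Term ratio: r(k) = (4/9) * (k-4) / [(k+2) (k+1)] ; factor over Q: parameters, x = (4/9), and C = -9/10.

Reduced: x = 4/9, 1F1, upper = {-4}, lower = {2}, C = -9/10. Verdict: terminating at k = 4: the factor (-4)_k kills every later term; summing the 5 survivors is exact. Exact value: -28967/109350.


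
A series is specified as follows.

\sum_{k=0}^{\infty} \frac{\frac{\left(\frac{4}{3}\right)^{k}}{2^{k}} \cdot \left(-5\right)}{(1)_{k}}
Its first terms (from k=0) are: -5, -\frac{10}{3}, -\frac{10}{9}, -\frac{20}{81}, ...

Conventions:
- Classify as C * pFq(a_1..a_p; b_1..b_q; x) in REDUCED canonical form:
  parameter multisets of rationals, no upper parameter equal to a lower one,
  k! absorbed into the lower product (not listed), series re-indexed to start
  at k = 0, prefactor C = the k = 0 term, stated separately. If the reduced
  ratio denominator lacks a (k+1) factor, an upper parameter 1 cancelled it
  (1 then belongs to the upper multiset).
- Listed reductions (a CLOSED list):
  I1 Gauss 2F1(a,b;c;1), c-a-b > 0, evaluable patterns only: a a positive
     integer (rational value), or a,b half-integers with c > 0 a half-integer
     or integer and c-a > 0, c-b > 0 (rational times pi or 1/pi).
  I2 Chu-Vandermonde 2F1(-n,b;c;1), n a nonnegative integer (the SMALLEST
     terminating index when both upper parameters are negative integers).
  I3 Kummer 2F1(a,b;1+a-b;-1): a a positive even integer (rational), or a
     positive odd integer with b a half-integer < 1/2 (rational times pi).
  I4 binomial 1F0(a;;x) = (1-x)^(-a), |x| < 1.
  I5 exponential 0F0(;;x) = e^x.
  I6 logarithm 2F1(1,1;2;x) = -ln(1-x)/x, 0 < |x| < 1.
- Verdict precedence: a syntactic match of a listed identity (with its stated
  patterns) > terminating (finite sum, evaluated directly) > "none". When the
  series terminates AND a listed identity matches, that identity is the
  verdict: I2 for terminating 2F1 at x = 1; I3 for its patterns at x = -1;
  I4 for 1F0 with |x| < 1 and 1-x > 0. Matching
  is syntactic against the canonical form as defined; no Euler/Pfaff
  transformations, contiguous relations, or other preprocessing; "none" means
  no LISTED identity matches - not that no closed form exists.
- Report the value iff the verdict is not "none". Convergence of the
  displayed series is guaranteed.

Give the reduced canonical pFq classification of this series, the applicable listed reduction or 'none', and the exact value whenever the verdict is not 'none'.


With C = -5: the canonical form is 0F0(-; -; \frac{2}{3}). Verdict: the exponential series (I5) applies (the 0F0 exponential series at x = \frac{2}{3}). Sum: \left(-5\right) \cdot e^{\frac{2}{3}}.

Key observation: t_0 = -5 here, and the two k-th powers (prefactor -5) combine into one argument.
Step ratio: r(k) = \frac{2}{3} * 1 / [(k+1)] ; factor over Q: parameters, x = \frac{2}{3}, and C = -5.


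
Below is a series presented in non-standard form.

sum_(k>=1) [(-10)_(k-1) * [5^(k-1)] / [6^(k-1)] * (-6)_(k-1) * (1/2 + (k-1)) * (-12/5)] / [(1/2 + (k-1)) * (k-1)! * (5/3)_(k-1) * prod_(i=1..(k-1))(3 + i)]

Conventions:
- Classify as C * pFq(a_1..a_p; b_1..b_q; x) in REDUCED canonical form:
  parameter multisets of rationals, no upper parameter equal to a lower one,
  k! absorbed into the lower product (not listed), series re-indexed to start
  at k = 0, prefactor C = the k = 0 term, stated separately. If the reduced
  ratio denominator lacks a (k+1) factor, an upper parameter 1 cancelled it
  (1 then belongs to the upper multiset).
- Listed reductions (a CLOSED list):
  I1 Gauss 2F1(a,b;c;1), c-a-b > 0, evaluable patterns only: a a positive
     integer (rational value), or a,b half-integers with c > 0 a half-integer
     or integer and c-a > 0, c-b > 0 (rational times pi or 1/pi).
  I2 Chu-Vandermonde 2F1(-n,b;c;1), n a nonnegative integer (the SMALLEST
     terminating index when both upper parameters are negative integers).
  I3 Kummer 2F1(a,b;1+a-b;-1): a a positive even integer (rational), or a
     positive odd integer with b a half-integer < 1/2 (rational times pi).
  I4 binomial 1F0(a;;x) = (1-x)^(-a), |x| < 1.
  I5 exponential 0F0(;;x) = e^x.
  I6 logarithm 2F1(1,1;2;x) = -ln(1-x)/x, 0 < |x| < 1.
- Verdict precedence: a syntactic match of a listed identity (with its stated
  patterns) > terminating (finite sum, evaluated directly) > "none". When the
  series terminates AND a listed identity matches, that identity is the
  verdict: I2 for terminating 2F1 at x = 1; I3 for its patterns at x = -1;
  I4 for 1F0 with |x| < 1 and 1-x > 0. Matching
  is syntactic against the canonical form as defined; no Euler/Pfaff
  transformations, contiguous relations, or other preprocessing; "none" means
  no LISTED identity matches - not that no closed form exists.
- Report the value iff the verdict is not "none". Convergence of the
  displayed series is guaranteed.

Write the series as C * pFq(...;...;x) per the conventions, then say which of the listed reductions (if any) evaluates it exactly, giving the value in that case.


Key step: x = (5/6) and striking the common factor k + 1/2 reduces the term (C = -12/5, x = 5/6).
Ratio: r(k) = (5/6) * (k-10) (k-6) / [(k+5/3) (k+4) (k+1)] - rational in k. x = (5/6); t_0 = -12/5; negate the roots.

Prefactor -12/5, argument 5/6: 2F2 with upper {-10, -6} over lower {5/3, 4}. Verdict: terminating (-6 upstairs). 7 nonzero terms in all; added directly. Hence: -69909549/1218560.


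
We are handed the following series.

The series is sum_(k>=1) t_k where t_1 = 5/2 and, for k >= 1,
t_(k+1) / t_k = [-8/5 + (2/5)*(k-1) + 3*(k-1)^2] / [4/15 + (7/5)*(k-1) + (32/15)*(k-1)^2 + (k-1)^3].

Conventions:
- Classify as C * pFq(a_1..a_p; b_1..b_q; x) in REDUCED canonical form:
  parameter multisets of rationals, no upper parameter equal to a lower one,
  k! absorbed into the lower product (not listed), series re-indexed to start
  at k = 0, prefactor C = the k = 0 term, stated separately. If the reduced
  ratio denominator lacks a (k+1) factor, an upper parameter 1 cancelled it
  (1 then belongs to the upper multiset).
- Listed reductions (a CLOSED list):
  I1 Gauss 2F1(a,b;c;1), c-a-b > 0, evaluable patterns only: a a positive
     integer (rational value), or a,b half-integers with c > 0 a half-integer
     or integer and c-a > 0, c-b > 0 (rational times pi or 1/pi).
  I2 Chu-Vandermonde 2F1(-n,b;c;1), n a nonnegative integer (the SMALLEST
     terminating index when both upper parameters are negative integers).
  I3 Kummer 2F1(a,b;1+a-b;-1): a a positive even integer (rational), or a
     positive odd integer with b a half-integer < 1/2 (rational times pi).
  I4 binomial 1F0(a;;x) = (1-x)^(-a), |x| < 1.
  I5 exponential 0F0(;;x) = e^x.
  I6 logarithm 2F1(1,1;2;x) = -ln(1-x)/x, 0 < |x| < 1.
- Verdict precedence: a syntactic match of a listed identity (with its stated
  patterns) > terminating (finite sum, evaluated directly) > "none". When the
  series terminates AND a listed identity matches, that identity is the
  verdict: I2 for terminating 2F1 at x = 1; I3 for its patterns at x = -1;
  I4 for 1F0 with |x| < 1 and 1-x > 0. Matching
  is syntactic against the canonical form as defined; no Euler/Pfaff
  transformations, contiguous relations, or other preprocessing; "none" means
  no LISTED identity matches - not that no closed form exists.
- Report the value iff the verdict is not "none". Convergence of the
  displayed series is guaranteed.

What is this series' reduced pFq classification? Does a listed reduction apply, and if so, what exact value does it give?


x = 3 here; the reduced form reads 1F1, upper {-2/3}, lower {1/3}, C = 5/2. Verdict: none - this 1F1 at x = 3 matches no listed pattern, and upper {-2/3} holds no stopper.

Structural cue: t_0 being 5/2, the parameter 4/5 appears in both the upper and lower lists and cancels.
Adjacent-term ratio: r(k) = 3 * (k-2/3) / [(k+1/3) (k+1)] ; factor over Q: parameters, x = 3, and C = 5/2.


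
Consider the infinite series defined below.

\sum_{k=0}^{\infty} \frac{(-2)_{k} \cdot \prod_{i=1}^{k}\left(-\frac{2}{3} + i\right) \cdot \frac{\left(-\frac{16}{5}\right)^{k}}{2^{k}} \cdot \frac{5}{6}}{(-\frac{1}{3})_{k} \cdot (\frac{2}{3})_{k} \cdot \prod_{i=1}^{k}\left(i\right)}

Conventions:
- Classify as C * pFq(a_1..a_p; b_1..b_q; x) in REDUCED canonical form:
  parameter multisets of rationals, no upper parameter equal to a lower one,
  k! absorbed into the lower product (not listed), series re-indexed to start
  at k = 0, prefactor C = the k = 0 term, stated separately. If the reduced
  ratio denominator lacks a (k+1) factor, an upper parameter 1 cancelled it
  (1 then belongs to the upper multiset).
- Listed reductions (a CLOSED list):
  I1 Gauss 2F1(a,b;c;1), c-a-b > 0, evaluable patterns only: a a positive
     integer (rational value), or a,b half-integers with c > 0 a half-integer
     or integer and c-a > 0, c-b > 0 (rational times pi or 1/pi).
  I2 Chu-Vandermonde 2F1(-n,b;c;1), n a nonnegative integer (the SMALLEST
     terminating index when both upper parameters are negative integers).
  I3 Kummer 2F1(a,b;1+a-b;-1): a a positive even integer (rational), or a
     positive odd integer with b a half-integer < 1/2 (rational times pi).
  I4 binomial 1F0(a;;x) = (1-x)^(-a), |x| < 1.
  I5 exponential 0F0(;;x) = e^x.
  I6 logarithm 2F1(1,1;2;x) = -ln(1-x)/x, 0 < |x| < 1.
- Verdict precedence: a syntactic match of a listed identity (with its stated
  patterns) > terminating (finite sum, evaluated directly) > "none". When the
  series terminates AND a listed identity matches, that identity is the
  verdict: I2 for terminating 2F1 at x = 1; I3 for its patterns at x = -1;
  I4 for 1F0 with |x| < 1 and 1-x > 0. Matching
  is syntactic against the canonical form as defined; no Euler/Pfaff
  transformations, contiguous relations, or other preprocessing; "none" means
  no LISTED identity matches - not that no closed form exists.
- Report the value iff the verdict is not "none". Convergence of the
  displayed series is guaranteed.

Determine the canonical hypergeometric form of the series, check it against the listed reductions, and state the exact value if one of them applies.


Prefactor \frac{5}{6}, argument -\frac{8}{5}: 2F2 with upper {-2, \frac{1}{3}} over lower {-\frac{1}{3}, \frac{2}{3}}. Verdict: terminating - upper parameter -2 makes this a finite sum (last index 2), evaluated exactly. Exact value: -\frac{1051}{150}.

Key observation: t_0 = \frac{5}{6} here, and the product of the first k integers (C = 5/6) is k!.
Adjacent-term ratio: r(k) = -\frac{8}{5} * (k-2) (k+\frac{1}{3}) / [(k-\frac{1}{3}) (k+\frac{2}{3}) (k+1)] - rational; roots negated = parameters, x = -\frac{8}{5}, C = \frac{5}{6}.


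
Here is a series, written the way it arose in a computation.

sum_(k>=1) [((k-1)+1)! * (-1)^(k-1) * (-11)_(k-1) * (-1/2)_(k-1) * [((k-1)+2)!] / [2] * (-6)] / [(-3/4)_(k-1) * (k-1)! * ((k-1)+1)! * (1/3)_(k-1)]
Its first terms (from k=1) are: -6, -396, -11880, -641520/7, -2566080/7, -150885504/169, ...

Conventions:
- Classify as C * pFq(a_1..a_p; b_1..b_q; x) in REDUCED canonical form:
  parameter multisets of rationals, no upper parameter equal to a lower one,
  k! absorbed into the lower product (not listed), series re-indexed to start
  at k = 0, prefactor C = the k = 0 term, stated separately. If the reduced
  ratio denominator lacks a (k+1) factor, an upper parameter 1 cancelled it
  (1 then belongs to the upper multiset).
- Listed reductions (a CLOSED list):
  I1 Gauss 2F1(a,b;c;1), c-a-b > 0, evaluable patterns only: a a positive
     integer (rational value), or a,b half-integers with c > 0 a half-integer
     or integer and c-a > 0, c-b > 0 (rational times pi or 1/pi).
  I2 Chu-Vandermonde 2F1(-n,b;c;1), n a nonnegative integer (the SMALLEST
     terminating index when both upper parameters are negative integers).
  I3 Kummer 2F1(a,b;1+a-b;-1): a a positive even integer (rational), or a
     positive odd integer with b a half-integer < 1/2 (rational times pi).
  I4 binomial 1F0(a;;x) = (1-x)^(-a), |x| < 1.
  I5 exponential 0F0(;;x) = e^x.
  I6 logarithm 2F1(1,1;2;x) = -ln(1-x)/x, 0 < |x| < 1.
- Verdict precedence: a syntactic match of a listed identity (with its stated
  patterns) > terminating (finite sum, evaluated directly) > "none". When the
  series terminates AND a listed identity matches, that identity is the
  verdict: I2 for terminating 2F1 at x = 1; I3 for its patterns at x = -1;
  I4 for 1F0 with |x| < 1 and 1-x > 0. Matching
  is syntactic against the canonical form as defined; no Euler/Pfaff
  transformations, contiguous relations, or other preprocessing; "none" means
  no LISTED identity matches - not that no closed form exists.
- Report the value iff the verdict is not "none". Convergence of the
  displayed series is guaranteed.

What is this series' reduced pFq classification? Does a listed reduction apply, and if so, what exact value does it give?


Prefactor -6, argument -1: 3F2 with upper {-11, -1/2, 3} over lower {-3/4, 1/3}. Verdict: terminating at k = 11: the factor (-11)_k kills every later term; summing the 12 survivors is exact. Its exact value is -1903066240685975502/317752291675.

The tell: x = (-1) and the factorial ratio (C = -6, x = -1) (k+a-1)!/(a-1)! is a rising factorial (a)_k.
Term ratio: r(k) = (-1) * (k-11) (k-1/2) (k+3) / [(k-3/4) (k+1/3) (k+1)] - rational in k. x = (-1); t_0 = -6; negate the roots.


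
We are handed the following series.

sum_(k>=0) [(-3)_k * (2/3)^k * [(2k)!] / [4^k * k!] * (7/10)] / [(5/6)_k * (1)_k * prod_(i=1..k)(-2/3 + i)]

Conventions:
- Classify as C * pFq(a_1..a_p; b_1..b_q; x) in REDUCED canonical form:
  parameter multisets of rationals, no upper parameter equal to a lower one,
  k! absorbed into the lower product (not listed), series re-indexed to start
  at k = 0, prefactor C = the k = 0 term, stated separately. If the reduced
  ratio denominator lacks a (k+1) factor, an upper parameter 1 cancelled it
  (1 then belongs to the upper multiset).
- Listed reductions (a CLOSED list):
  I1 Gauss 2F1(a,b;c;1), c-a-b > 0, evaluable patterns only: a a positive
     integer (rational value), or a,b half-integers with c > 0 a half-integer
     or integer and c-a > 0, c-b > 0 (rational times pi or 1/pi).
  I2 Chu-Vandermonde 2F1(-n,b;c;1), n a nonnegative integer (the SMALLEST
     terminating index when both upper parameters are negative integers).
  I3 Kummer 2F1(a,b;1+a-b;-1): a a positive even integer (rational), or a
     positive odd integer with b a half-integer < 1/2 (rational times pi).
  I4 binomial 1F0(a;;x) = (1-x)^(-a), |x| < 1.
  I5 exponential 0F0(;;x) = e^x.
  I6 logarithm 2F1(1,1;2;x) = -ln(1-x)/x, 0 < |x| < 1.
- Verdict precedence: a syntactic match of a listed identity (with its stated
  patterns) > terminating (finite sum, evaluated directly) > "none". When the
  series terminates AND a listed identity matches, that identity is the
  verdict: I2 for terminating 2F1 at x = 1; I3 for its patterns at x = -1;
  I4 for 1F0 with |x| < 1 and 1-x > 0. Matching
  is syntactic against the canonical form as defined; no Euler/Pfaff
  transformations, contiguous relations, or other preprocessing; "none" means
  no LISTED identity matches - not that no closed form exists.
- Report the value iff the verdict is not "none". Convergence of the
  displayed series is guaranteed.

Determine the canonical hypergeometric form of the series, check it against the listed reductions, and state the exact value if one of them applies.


Classification (C = 7/10): 2F2 with upper {-3, 1/2}, lower {1/3, 5/6}, argument x = 2/3. Verdict: terminating - the sum ends at index 3 because -3 is a negative integer; exact evaluation follows. Its exact value is -4094/4675.

The tell: with t_0 = 7/10, (1)_k (prefactor 7/10) is k! itself.
Adjacent-term ratio: r(k) = (2/3) * (k-3) (k+1/2) / [(k+1/3) (k+5/6) (k+1)] ; factor over Q: parameters, x = (2/3), and C = 7/10.


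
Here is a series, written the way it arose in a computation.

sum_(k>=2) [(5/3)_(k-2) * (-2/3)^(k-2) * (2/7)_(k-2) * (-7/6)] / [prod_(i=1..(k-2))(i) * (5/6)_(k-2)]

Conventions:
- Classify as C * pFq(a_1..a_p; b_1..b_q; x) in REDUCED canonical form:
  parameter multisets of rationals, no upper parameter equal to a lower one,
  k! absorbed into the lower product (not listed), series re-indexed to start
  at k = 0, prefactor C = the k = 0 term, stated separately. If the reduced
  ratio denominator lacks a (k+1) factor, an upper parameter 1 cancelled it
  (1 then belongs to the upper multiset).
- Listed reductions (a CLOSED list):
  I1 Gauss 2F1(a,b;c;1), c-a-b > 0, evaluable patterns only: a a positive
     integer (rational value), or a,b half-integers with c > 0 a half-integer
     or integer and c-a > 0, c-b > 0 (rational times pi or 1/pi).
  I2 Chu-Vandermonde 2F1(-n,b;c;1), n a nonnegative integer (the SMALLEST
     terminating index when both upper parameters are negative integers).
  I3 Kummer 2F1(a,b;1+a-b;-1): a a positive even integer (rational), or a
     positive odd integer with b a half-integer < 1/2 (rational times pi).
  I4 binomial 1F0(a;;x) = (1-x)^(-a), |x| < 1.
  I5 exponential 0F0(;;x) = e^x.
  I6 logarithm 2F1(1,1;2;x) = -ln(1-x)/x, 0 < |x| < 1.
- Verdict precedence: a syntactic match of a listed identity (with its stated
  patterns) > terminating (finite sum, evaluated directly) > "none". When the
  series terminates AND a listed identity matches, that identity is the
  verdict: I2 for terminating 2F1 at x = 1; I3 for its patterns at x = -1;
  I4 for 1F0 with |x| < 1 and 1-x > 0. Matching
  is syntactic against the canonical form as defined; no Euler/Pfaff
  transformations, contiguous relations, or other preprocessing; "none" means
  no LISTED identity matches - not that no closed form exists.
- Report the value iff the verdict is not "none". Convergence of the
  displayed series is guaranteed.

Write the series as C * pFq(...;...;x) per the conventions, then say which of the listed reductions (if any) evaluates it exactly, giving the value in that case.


x = -2/3 here; the reduced form reads 2F1, upper {2/7, 5/3}, lower {5/6}, C = -7/6. Verdict: no listed reduction: x = -2/3 and upper {2/7, 5/3} fail every I1-I6 pattern.

Structural cue: with t_0 = -7/6, the product of the first k integers (C = -7/6, x = -2/3) is k!.
Ratio: r(k) = (-2/3) * (k+2/7) (k+5/3) / [(k+5/6) (k+1)] - rational in k. x = (-2/3); t_0 = -7/6; negate the roots.


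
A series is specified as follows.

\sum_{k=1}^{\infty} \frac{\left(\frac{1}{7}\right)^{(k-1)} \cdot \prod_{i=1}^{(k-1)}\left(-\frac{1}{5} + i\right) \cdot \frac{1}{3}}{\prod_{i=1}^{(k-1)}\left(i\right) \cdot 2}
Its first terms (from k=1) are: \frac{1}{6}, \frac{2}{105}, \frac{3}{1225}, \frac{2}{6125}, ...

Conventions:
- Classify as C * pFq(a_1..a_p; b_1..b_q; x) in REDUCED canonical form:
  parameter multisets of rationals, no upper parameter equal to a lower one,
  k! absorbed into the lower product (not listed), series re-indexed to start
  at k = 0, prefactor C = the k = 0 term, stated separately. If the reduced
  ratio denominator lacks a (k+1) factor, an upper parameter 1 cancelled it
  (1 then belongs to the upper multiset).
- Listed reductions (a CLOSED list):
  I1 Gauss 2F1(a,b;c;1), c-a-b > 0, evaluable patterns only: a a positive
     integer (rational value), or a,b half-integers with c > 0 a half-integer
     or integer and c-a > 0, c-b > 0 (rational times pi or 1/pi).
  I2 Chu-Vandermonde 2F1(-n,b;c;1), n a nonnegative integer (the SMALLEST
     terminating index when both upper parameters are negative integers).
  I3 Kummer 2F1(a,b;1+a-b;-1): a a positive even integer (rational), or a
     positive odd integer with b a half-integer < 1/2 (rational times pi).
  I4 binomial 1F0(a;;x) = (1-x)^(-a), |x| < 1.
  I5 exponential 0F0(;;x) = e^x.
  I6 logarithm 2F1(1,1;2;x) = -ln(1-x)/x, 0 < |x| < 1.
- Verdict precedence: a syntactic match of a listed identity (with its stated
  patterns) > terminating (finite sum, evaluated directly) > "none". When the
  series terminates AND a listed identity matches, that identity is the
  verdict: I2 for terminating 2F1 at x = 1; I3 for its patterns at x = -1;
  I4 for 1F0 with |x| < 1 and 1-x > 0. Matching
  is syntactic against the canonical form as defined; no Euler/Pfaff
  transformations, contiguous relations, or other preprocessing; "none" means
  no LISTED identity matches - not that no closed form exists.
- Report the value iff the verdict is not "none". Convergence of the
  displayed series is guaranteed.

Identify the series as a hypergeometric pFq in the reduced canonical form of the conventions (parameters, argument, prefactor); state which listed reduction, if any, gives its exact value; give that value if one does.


Classification (C = \frac{1}{6}): 1F0 with upper {\frac{4}{5}}, lower {-}, argument x = \frac{1}{7}. Verdict (x = \frac{1}{7}): the I4 binomial reduction applies (the 1F0 binomial series: exponent -4/5, x = \frac{1}{7}). Exact value: \frac{1}{6} \cdot \left(\frac{6}{7}\right)^{-\frac{4}{5}}.

Key step: with t_0 = \frac{1}{6}, the product of the first k integers (prefactor 1/6) is k!.
Term ratio: r(k) = \frac{1}{7} * (k+\frac{4}{5}) / [(k+1)] - poly over poly, x = \frac{1}{7} from leading terms; C = \frac{1}{6} at k = 0.


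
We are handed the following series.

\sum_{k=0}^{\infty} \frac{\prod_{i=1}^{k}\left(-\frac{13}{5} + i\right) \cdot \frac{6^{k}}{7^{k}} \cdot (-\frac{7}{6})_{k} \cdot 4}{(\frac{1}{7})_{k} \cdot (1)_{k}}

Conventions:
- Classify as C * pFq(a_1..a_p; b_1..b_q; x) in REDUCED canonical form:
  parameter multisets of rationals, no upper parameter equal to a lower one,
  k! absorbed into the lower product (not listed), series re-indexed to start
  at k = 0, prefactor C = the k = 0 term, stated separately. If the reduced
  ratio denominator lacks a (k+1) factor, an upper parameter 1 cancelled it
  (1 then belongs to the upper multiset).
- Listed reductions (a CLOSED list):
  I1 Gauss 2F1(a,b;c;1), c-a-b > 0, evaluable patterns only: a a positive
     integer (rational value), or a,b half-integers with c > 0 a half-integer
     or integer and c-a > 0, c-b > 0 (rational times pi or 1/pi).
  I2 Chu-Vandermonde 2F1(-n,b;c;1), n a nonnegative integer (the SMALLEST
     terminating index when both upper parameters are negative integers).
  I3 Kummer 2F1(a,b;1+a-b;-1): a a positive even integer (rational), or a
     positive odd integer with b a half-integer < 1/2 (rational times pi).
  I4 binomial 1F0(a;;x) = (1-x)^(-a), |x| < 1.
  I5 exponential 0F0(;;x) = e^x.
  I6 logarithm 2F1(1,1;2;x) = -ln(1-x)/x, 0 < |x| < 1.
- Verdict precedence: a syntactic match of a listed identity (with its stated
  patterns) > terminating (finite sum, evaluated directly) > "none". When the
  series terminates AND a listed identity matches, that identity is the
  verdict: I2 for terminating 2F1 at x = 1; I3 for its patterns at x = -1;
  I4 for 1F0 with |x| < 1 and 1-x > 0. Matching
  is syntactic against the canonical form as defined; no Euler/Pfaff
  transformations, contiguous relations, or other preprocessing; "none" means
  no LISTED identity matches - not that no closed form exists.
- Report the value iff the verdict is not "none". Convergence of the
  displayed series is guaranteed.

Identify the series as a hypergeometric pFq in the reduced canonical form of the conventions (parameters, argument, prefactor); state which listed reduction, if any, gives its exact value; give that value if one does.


With C = 4: the canonical form is 2F1(-\frac{8}{5}, -\frac{7}{6}; \frac{1}{7}; \frac{6}{7}). Verdict: no listed reduction: x = \frac{6}{7} and upper {-\frac{8}{5}, -\frac{7}{6}} fail every I1-I6 pattern.

Structural cue: with t_0 = 4, (1)_k (C = 4) is k! itself.
Step ratio: r(k) = \frac{6}{7} * (k-\frac{8}{5}) (k-\frac{7}{6}) / [(k+\frac{1}{7}) (k+1)] - rational; roots negated = parameters, x = \frac{6}{7}, C = 4.


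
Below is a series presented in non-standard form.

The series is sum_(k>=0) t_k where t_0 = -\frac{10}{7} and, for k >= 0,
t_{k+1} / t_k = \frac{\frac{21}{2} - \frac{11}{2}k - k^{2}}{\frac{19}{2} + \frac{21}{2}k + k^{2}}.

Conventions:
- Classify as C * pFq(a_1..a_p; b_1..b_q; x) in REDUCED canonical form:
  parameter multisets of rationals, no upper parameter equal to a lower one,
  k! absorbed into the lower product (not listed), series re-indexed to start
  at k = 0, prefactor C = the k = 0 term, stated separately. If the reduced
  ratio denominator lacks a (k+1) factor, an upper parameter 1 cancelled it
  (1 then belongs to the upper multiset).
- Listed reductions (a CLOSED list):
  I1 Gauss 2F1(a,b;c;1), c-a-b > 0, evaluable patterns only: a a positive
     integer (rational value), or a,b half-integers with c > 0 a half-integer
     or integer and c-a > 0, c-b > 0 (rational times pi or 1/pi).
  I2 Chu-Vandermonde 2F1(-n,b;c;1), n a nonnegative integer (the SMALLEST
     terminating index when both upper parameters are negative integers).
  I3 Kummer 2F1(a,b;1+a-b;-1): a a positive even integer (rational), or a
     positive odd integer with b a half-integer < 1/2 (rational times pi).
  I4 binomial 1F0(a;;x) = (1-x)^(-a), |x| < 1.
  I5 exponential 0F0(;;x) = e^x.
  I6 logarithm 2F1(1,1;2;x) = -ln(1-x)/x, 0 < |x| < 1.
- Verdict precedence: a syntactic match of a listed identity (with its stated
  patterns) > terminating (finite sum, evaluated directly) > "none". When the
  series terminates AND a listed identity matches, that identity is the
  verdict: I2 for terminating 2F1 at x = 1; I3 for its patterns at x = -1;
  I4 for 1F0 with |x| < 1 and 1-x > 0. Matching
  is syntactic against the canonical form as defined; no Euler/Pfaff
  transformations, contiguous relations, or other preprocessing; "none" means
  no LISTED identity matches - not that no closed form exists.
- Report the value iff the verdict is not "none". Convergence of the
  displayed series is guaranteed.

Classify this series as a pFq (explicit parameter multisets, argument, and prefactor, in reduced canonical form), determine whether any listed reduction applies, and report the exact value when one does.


At argument -1: a 2F1 with upper {-\frac{3}{2}, 7}, lower {\frac{19}{2}}, scaled by C = -\frac{10}{7}. Verdict at x = -1: the Kummer evaluation I3 matches (x = -1; c = \frac{19}{2} equals 1+a-b for upper {-\frac{3}{2}, 7}: listed pattern). Exact value: \left(-\frac{546975}{524288}\right) \cdot \pi.

The tell: t_0 being -\frac{10}{7}, the expanded ratio factors over Q; prefactor -10/7, roots give parameters.
Ratio: r(k) = -1 * (k-\frac{3}{2}) (k+7) / [(k+\frac{19}{2}) (k+1)] ; factor over Q: parameters, x = -1, and C = -\frac{10}{7}.


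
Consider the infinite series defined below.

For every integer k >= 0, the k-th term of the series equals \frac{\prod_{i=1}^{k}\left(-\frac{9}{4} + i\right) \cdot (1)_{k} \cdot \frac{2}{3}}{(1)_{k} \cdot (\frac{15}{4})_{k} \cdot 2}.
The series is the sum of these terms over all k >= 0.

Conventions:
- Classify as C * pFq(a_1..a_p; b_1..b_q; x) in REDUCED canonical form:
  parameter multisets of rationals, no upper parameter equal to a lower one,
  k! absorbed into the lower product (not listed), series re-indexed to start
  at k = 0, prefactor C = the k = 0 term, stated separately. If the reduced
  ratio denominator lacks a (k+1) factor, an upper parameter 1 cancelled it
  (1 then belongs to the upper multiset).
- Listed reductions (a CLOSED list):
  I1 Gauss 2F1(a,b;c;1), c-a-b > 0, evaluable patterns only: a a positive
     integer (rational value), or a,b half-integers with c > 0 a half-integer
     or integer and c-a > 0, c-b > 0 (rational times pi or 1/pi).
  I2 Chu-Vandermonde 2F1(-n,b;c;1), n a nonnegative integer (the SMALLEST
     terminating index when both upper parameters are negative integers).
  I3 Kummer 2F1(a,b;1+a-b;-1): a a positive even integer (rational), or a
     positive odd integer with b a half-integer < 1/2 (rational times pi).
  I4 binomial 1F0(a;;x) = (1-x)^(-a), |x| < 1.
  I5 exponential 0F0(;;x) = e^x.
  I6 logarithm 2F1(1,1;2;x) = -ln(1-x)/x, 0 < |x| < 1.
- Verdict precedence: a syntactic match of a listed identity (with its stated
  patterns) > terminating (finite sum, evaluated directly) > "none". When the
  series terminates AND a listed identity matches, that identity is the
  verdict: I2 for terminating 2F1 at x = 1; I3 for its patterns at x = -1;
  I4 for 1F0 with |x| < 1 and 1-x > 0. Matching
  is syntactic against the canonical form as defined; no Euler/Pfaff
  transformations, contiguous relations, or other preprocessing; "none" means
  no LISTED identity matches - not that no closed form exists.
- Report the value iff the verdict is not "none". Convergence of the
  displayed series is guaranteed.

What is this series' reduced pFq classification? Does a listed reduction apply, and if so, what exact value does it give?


At argument 1: a 2F1 with upper {-\frac{5}{4}, 1}, lower {\frac{15}{4}}, scaled by C = \frac{1}{3}. Verdict at x = 1: the Gauss summation I1 matches (x = 1: the Gamma ratio telescopes since c-a-b = 4 > 0 and a = 1 in Z>0). Its exact value is \frac{11}{48}.

First insight: x = 1 and (1)_k (C = 1/3) is k! itself.
Adjacent-term ratio: r(k) = 1 * (k-\frac{5}{4}) (k+1) / [(k+\frac{15}{4}) (k+1)] - rational in k, leading ratio 1; with t_0 = \frac{1}{3}, classification follows.


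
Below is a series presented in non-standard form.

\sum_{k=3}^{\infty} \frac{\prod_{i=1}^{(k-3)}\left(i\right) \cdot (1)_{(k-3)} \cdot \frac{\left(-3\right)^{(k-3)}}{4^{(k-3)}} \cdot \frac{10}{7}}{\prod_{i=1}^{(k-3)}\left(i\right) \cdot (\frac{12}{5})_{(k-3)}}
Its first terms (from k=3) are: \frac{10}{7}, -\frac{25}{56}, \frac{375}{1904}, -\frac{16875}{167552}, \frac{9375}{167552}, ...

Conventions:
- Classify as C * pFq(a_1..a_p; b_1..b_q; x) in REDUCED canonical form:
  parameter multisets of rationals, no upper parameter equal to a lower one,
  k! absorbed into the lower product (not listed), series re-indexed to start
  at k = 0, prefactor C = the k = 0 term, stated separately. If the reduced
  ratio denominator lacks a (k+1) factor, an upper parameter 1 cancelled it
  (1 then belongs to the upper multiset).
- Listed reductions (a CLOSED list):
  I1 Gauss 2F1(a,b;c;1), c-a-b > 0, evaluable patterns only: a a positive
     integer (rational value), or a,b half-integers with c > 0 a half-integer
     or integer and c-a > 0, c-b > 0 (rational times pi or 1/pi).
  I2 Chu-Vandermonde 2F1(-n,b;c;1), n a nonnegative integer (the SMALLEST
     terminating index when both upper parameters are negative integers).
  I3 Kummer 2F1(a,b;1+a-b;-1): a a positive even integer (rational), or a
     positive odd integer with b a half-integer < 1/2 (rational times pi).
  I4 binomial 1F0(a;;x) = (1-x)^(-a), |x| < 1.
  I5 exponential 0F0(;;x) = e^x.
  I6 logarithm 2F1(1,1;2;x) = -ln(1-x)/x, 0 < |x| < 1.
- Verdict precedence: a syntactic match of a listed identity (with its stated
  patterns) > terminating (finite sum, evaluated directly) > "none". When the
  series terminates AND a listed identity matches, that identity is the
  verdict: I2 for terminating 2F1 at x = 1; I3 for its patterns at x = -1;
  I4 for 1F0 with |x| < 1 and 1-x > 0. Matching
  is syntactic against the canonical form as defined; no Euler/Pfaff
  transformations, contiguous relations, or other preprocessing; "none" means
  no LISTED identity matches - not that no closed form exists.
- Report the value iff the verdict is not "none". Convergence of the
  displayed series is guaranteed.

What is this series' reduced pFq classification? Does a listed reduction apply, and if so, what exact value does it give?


Reduced: x = -\frac{3}{4}, 2F1, upper = {1, 1}, lower = {\frac{12}{5}}, C = \frac{10}{7}. Verdict: no listed reduction: x = -\frac{3}{4} and upper {1, 1} fail every I1-I6 pattern.

First insight: t_0 being \frac{10}{7}, the running product (prefactor 10/7) telescopes to a rising factorial.
Step ratio: r(k) = -\frac{3}{4} * (k+1) (k+1) / [(k+\frac{12}{5}) (k+1)] - rational in k, leading ratio -\frac{3}{4}; with t_0 = \frac{10}{7}, classification follows.
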